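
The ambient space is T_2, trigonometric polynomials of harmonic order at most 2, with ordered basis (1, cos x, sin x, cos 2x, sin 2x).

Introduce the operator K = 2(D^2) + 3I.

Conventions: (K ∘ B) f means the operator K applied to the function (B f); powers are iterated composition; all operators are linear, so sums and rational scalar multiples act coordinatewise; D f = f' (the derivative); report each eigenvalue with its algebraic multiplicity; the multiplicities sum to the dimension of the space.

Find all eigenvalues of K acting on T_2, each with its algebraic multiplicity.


image of 1: 3
image of cos x: cos x
image of sin x: sin x
image of cos 2x: -5cos 2x
image of sin 2x: -5sin 2x
the matrix is diagonal; its diagonal is (3, 1, 1, -5, -5)
for a triangular matrix the eigenvalues are the diagonal entries, with algebraic multiplicity their repetition count

λ = -5 (multiplicity 2), λ = 1 (multiplicity 2), λ = 3 (multiplicity 1)


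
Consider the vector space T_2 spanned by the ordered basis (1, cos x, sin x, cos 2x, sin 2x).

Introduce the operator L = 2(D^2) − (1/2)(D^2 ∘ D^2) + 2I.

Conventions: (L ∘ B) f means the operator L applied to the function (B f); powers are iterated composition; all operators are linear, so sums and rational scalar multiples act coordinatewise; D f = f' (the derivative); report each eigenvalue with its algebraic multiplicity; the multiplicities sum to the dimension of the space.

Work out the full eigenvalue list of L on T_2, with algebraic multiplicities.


λ = -14 (multiplicity 2), λ = -1/2 (multiplicity 2), λ = 2 (multiplicity 1)

image of 1: 2
image of cos x: -(1/2)cos x
image of sin x: -(1/2)sin x
image of cos 2x: -14cos 2x
image of sin 2x: -14sin 2x
the matrix is diagonal; its diagonal is (2, -1/2, -1/2, -14, -14)
for a triangular matrix the eigenvalues are the diagonal entries, with algebraic multiplicity their repetition count


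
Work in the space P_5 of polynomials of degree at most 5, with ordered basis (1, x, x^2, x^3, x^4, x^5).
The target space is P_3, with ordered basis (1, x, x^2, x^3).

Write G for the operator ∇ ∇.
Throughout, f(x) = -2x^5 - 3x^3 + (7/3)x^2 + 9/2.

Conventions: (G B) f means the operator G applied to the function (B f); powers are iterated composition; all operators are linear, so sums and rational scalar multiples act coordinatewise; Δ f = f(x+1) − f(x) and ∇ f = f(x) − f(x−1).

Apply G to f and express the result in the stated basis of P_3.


∇ f = -10x^4 + 20x^3 - 29x^2 + (71/3)x - 22/3
∇ ∇ f = -40x^3 + 120x^2 - 158x + 248/3

g(x) = -40x^3 + 120x^2 - 158x + 248/3


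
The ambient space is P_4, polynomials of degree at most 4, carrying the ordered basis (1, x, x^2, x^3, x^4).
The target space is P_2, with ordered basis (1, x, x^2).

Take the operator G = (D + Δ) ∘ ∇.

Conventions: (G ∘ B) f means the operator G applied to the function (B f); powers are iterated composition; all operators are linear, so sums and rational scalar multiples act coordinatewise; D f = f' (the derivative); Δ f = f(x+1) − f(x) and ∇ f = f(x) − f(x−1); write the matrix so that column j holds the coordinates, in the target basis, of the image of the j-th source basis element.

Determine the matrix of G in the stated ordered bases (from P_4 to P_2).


the matrix is [[0, 0, 4, -3, 6]; [0, 0, 0, 12, -12]; [0, 0, 0, 0, 24]] (rows listed top to bottom)

image of 1: 0
image of x: 0
image of x^2: 4
image of x^3: 12x - 3
image of x^4: 24x^2 - 12x + 6
each image's coordinates form column j of the matrix


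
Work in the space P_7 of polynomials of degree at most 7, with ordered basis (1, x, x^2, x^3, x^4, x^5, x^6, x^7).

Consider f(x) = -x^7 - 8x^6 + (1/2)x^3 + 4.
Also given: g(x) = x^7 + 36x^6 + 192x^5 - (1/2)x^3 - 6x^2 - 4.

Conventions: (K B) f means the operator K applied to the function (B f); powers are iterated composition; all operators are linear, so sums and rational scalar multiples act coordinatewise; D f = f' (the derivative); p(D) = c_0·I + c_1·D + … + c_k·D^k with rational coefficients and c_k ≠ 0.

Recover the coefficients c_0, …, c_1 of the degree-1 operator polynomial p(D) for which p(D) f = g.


D^0 f = -x^7 - 8x^6 + (1/2)x^3 + 4
D^1 f = -7x^6 - 48x^5 + (3/2)x^2
matching coefficients of g against c_0 f + c_1 Df + … from the top degree down determines the c_i
solution: c_0 = -1, c_1 = -4

c_0 = -1, c_1 = -4


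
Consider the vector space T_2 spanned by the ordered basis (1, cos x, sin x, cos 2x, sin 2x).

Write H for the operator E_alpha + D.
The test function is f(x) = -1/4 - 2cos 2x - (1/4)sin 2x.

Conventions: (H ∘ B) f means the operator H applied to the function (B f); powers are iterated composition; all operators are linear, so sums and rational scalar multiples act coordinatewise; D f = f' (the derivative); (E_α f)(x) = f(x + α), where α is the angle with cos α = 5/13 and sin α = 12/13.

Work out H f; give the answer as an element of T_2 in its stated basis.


the result is g(x) = -1/4 + (19/26)cos 2x + (291/52)sin 2x

E_alpha f = -1/4 + (16/13)cos 2x + (83/52)sin 2x
D f = -(1/2)cos 2x + 4sin 2x
(E_alpha + D) f = -1/4 + (19/26)cos 2x + (291/52)sin 2x


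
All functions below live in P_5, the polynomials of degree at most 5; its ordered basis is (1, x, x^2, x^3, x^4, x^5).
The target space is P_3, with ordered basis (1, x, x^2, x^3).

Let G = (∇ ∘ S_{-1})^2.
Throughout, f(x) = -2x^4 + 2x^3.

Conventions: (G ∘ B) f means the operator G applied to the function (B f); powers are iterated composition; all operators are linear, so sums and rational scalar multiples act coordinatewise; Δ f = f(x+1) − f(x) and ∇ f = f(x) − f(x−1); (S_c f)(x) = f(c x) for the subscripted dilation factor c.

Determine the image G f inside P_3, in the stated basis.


the result is g(x) = 24x^2 - 12x + 4

S_{-1} f = -2x^4 - 2x^3
∇ S_{-1} f = -8x^3 + 6x^2 - 2x
S_{-1} (∇ ∘ S_{-1}) f = 8x^3 + 6x^2 + 2x
∇ S_{-1} (∇ ∘ S_{-1}) f = 24x^2 - 12x + 4


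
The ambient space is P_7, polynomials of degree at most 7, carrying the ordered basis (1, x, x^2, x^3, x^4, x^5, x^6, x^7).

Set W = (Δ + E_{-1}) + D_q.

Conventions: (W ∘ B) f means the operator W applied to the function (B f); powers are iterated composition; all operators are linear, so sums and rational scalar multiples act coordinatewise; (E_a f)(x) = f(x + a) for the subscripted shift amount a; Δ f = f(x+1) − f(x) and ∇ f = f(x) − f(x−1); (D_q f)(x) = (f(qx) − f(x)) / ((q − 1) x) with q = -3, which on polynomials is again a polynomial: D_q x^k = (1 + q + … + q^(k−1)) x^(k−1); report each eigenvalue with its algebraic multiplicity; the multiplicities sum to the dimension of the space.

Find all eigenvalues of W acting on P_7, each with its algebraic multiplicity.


image of 1: 1
image of x: x + 1
image of x^2: x^2 - 2x + 2
image of x^3: x^3 + 7x^2 + 6x
image of x^4: x^4 - 20x^3 + 12x^2 + 2
image of x^5: x^5 + 61x^4 + 20x^3 + 10x
image of x^6: x^6 - 182x^5 + 30x^4 + 30x^2 + 2
image of x^7: x^7 + 547x^6 + 42x^5 + 70x^3 + 14x
the matrix is upper triangular; its diagonal is (1, 1, 1, 1, 1, 1, 1, 1)
for a triangular matrix the eigenvalues are the diagonal entries, with algebraic multiplicity their repetition count

λ = 1 (multiplicity 8)


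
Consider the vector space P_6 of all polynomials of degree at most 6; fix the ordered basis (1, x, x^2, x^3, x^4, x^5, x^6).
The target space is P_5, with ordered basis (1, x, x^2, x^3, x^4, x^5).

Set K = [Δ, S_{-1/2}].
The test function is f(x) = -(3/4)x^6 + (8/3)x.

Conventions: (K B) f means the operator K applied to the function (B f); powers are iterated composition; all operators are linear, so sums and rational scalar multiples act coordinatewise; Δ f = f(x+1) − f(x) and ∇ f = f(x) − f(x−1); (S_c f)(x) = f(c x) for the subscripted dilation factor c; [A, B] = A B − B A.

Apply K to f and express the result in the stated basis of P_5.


S_{-1/2} f = -(3/256)x^6 - (4/3)x
Δ S_{-1/2} f = -(9/128)x^5 - (45/256)x^4 - (15/64)x^3 - (45/256)x^2 - (9/128)x - 1033/768
Δ f = -(9/2)x^5 - (45/4)x^4 - 15x^3 - (45/4)x^2 - (9/2)x + 23/12
S_{-1/2} Δ f = (9/64)x^5 - (45/64)x^4 + (15/8)x^3 - (45/16)x^2 + (9/4)x + 23/12
[Δ, S_{-1/2}] f = -(27/128)x^5 + (135/256)x^4 - (135/64)x^3 + (675/256)x^2 - (297/128)x - 835/256

g(x) = -(27/128)x^5 + (135/256)x^4 - (135/64)x^3 + (675/256)x^2 - (297/128)x - 835/256


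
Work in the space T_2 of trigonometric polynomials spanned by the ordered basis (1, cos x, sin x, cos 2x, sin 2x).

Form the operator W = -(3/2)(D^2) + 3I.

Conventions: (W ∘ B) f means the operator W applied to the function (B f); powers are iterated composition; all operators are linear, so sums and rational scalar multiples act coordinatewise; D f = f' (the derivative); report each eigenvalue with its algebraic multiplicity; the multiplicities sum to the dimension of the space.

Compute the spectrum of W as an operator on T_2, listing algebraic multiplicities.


image of 1: 3
image of cos x: (9/2)cos x
image of sin x: (9/2)sin x
image of cos 2x: 9cos 2x
image of sin 2x: 9sin 2x
the matrix is diagonal; its diagonal is (3, 9/2, 9/2, 9, 9)
for a triangular matrix the eigenvalues are the diagonal entries, with algebraic multiplicity their repetition count

λ = 3 (multiplicity 1), λ = 9/2 (multiplicity 2), λ = 9 (multiplicity 2)


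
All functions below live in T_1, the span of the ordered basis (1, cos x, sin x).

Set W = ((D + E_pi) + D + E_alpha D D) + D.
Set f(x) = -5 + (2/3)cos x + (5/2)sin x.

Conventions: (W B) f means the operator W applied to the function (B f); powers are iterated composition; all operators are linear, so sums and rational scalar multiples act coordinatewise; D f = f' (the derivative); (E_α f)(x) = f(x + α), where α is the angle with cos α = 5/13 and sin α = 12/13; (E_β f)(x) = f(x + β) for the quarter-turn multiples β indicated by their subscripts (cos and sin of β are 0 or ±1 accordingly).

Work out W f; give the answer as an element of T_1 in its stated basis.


D f = (5/2)cos x - (2/3)sin x
E_pi f = -5 - (2/3)cos x - (5/2)sin x
(D + E_pi) f = -5 + (11/6)cos x - (19/6)sin x
D f = (5/2)cos x - (2/3)sin x
D f = (5/2)cos x - (2/3)sin x
D D f = -(2/3)cos x - (5/2)sin x
E_alpha D D f = -(100/39)cos x - (9/26)sin x
((D + E_pi) + D + E_alpha D D) f = -5 + (23/13)cos x - (163/39)sin x
D f = (5/2)cos x - (2/3)sin x
(((D + E_pi) + D + E_alpha D D) + D) f = -5 + (111/26)cos x - (63/13)sin x

g(x) = -5 + (111/26)cos x - (63/13)sin x


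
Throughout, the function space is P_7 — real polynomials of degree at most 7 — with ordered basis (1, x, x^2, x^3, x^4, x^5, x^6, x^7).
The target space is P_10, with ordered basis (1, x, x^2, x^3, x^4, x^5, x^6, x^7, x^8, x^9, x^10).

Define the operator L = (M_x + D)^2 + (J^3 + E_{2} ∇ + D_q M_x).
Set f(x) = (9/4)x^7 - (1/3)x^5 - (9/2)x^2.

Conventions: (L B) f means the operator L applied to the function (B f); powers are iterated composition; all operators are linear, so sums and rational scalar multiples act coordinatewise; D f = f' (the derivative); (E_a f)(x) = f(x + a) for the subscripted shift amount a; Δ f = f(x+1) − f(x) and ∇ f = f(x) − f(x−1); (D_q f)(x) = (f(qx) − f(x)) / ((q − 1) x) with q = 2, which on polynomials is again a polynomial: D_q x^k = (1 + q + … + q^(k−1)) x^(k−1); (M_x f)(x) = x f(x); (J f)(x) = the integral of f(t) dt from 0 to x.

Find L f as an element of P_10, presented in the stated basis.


the result is g(x) = (1/320)x^10 + (9/4)x^9 - (1/1008)x^8 + (3643/6)x^7 + (63/4)x^6 + (25381/120)x^5 + (6541/12)x^4 + (13975/12)x^3 + (16649/12)x^2 + (3833/4)x + 3035/12

M_x f = (9/4)x^8 - (1/3)x^6 - (9/2)x^3
D f = (63/4)x^6 - (5/3)x^4 - 9x
(M_x + D) f = (9/4)x^8 + (185/12)x^6 - (5/3)x^4 - (9/2)x^3 - 9x
M_x (M_x + D) f = (9/4)x^9 + (185/12)x^7 - (5/3)x^5 - (9/2)x^4 - 9x^2
D (M_x + D) f = 18x^7 + (185/2)x^5 - (20/3)x^3 - (27/2)x^2 - 9
(M_x + D) (M_x + D) f = (9/4)x^9 + (401/12)x^7 + (545/6)x^5 - (9/2)x^4 - (20/3)x^3 - (45/2)x^2 - 9
J f = (9/32)x^8 - (1/18)x^6 - (3/2)x^3
J J f = (1/32)x^9 - (1/126)x^7 - (3/8)x^4
J J J f = (1/320)x^10 - (1/1008)x^8 - (3/40)x^5
∇ f = (63/4)x^6 - (189/4)x^5 + (925/12)x^4 - (905/12)x^3 + (527/12)x^2 - (277/12)x + 77/12
E_{2} ∇ f = (63/4)x^6 + (567/4)x^5 + (6595/12)x^4 + (4685/4)x^3 + (17297/12)x^2 + (3833/4)x + 3143/12
M_x f = (9/4)x^8 - (1/3)x^6 - (9/2)x^3
D_q M_x f = (2295/4)x^7 - 21x^5 - (63/2)x^2
(J^3 + E_{2} ∇ + D_q M_x) f = (1/320)x^10 - (1/1008)x^8 + (2295/4)x^7 + (63/4)x^6 + (4827/40)x^5 + (6595/12)x^4 + (4685/4)x^3 + (16919/12)x^2 + (3833/4)x + 3143/12
((M_x + D)^2 + (J^3 + E_{2} ∇ + D_q M_x)) f = (1/320)x^10 + (9/4)x^9 - (1/1008)x^8 + (3643/6)x^7 + (63/4)x^6 + (25381/120)x^5 + (6541/12)x^4 + (13975/12)x^3 + (16649/12)x^2 + (3833/4)x + 3035/12


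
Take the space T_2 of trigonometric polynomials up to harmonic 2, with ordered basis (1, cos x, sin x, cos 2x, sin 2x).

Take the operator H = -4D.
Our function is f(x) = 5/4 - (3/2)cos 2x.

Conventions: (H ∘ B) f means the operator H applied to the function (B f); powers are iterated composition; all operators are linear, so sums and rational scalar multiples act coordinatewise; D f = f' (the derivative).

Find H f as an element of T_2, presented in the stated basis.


g(x) = -12sin 2x

D f = 3sin 2x
(-4D) f = -12sin 2x


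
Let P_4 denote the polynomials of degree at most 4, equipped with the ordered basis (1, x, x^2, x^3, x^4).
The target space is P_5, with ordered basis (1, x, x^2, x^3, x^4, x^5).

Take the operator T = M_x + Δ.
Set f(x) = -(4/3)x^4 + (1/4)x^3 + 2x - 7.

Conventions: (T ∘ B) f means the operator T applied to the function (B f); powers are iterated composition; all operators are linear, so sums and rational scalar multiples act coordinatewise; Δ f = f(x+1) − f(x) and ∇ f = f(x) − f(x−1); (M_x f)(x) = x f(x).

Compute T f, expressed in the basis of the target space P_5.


M_x f = -(4/3)x^5 + (1/4)x^4 + 2x^2 - 7x
Δ f = -(16/3)x^3 - (29/4)x^2 - (55/12)x + 11/12
(M_x + Δ) f = -(4/3)x^5 + (1/4)x^4 - (16/3)x^3 - (21/4)x^2 - (139/12)x + 11/12

the image equals g(x) = -(4/3)x^5 + (1/4)x^4 - (16/3)x^3 - (21/4)x^2 - (139/12)x + 11/12


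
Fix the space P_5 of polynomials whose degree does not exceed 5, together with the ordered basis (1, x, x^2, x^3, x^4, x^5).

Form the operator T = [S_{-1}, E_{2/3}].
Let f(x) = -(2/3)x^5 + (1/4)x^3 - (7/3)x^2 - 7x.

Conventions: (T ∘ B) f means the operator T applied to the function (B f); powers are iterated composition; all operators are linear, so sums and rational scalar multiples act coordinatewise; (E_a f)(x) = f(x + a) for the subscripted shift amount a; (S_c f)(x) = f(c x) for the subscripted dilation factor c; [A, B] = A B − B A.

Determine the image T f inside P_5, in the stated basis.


the image equals g(x) = -(40/9)x^4 - (239/81)x^2 + (56/9)x - 6824/729

E_{2/3} f = -(2/3)x^5 - (20/9)x^4 - (293/108)x^3 - (617/162)x^2 - (2536/243)x - 4168/729
S_{-1} E_{2/3} f = (2/3)x^5 - (20/9)x^4 + (293/108)x^3 - (617/162)x^2 + (2536/243)x - 4168/729
S_{-1} f = (2/3)x^5 - (1/4)x^3 - (7/3)x^2 + 7x
E_{2/3} S_{-1} f = (2/3)x^5 + (20/9)x^4 + (293/108)x^3 - (139/162)x^2 + (1024/243)x + 2656/729
[S_{-1}, E_{2/3}] f = -(40/9)x^4 - (239/81)x^2 + (56/9)x - 6824/729


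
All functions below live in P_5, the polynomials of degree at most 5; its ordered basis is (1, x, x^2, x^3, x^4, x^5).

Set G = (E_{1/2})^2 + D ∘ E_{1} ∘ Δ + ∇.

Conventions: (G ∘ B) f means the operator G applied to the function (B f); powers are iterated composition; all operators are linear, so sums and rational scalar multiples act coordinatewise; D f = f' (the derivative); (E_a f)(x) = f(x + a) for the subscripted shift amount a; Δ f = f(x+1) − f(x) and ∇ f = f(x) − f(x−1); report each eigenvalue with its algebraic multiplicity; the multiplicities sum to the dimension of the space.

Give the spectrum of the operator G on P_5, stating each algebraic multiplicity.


λ = 1 (multiplicity 6)

image of 1: 1
image of x: x + 2
image of x^2: x^2 + 4x + 2
image of x^3: x^3 + 6x^2 + 6x + 11
image of x^4: x^4 + 8x^3 + 12x^2 + 44x + 28
image of x^5: x^5 + 10x^4 + 20x^3 + 110x^2 + 140x + 77
the matrix is upper triangular; its diagonal is (1, 1, 1, 1, 1, 1)
for a triangular matrix the eigenvalues are the diagonal entries, with algebraic multiplicity their repetition count


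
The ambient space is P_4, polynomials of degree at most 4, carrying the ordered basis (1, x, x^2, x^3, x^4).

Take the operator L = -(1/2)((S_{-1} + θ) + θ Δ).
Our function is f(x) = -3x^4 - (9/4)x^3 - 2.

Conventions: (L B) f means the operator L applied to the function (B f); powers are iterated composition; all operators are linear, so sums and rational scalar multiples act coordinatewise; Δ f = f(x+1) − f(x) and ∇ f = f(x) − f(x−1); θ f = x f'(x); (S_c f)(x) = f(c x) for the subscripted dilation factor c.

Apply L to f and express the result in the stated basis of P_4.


S_{-1} f = -3x^4 + (9/4)x^3 - 2
θ f = -12x^4 - (27/4)x^3
(S_{-1} + θ) f = -15x^4 - (9/2)x^3 - 2
Δ f = -12x^3 - (99/4)x^2 - (75/4)x - 21/4
θ Δ f = -36x^3 - (99/2)x^2 - (75/4)x
((S_{-1} + θ) + θ Δ) f = -15x^4 - (81/2)x^3 - (99/2)x^2 - (75/4)x - 2
(-(1/2)((S_{-1} + θ) + θ Δ)) f = (15/2)x^4 + (81/4)x^3 + (99/4)x^2 + (75/8)x + 1

the image equals g(x) = (15/2)x^4 + (81/4)x^3 + (99/4)x^2 + (75/8)x + 1


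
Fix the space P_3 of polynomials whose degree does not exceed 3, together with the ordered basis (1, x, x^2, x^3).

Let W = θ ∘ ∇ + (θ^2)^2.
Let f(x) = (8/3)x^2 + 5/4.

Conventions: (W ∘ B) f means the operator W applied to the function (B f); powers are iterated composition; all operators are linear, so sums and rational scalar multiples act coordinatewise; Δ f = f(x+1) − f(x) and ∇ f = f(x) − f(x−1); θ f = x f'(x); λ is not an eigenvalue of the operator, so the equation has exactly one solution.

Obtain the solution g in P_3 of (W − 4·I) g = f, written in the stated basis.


write g with unknown coordinates in the stated basis and equate coefficients in (W − 4·I) g = f
solving from the highest basis element down gives g = (2/9)x^2 + (4/27)x - 5/16
check: W g = (32/9)x^2 + (16/27)x
so W g − 4·g = (8/3)x^2 + 5/4 = f ✓

the result is g(x) = (2/9)x^2 + (4/27)x - 5/16


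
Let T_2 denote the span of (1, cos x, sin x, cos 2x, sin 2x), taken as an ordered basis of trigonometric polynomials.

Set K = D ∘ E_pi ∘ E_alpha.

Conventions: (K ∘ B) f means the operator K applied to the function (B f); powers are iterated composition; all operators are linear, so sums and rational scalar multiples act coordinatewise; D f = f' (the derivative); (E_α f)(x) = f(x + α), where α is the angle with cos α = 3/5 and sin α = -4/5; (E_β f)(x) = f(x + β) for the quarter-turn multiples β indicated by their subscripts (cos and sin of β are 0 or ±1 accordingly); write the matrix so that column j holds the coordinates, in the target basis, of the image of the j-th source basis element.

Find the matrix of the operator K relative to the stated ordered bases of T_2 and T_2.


the matrix is [[0, 0, 0, 0, 0]; [0, -4/5, -3/5, 0, 0]; [0, 3/5, -4/5, 0, 0]; [0, 0, 0, 48/25, -14/25]; [0, 0, 0, 14/25, 48/25]] (rows listed top to bottom)

image of 1: 0
image of cos x: -(4/5)cos x + (3/5)sin x
image of sin x: -(3/5)cos x - (4/5)sin x
image of cos 2x: (48/25)cos 2x + (14/25)sin 2x
image of sin 2x: -(14/25)cos 2x + (48/25)sin 2x
each image's coordinates form column j of the matrix


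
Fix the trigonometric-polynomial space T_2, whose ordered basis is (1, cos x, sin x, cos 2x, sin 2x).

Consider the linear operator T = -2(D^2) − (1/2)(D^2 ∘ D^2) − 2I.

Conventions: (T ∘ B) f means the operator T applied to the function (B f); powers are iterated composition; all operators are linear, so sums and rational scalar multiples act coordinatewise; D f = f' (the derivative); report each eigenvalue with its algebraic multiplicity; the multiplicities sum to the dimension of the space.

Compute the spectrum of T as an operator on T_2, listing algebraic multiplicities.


λ = -2 (multiplicity 3), λ = -1/2 (multiplicity 2)

image of 1: -2
image of cos x: -(1/2)cos x
image of sin x: -(1/2)sin x
image of cos 2x: -2cos 2x
image of sin 2x: -2sin 2x
the matrix is diagonal; its diagonal is (-2, -1/2, -1/2, -2, -2)
for a triangular matrix the eigenvalues are the diagonal entries, with algebraic multiplicity their repetition count


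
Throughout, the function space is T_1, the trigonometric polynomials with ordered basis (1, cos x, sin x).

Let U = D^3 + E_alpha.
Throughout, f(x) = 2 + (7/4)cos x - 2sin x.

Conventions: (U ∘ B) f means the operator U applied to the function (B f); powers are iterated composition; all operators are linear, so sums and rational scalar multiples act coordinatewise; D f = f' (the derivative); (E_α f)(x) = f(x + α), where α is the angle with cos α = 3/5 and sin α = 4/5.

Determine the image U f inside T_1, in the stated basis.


D f = -2cos x - (7/4)sin x
D D f = -(7/4)cos x + 2sin x
D D D f = 2cos x + (7/4)sin x
E_alpha f = 2 - (11/20)cos x - (13/5)sin x
(D^3 + E_alpha) f = 2 + (29/20)cos x - (17/20)sin x

the result is g(x) = 2 + (29/20)cos x - (17/20)sin x


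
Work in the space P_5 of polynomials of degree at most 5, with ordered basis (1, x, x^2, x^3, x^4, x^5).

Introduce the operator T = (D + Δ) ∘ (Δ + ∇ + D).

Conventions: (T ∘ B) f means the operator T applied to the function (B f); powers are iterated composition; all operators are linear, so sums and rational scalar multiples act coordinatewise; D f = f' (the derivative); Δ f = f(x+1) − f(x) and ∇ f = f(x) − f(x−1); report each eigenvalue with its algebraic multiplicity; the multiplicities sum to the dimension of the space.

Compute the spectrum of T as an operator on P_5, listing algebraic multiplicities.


λ = 0 (multiplicity 6)

image of 1: 0
image of x: 0
image of x^2: 12
image of x^3: 36x + 9
image of x^4: 72x^2 + 36x + 28
image of x^5: 120x^3 + 90x^2 + 140x + 35
the matrix is upper triangular; its diagonal is (0, 0, 0, 0, 0, 0)
for a triangular matrix the eigenvalues are the diagonal entries, with algebraic multiplicity their repetition count


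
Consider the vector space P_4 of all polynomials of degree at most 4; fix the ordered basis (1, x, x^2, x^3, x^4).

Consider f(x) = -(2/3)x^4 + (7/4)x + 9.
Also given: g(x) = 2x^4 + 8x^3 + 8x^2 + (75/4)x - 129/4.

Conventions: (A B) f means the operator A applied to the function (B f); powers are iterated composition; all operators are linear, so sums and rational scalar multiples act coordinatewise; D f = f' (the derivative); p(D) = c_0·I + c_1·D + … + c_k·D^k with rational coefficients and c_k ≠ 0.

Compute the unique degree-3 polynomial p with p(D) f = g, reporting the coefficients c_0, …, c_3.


D^0 f = -(2/3)x^4 + (7/4)x + 9
D^1 f = -(8/3)x^3 + 7/4
D^2 f = -8x^2
D^3 f = -16x
matching coefficients of g against c_0 f + c_1 Df + … from the top degree down determines the c_i
solution: c_0 = -3, c_1 = -3, c_2 = -1, c_3 = -3/2

c_0 = -3, c_1 = -3, c_2 = -1, c_3 = -3/2


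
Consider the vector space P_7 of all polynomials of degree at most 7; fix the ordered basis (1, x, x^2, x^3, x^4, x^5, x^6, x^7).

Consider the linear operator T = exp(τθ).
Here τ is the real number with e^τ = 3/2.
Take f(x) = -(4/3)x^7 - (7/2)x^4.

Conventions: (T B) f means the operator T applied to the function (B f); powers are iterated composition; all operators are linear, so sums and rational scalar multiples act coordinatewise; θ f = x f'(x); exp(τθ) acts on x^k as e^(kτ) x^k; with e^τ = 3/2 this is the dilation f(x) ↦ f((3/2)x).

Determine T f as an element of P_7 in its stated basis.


exp(τθ) x^k = e^(kτ) x^k; with e^τ = 3/2 this sends x^k to (3/2)^k x^k
x^4 ↦ 81/16 x^4
x^7 ↦ 2187/128 x^7
applying this coordinatewise to f: exp(τθ) f = -(729/32)x^7 - (567/32)x^4

g(x) = -(729/32)x^7 - (567/32)x^4


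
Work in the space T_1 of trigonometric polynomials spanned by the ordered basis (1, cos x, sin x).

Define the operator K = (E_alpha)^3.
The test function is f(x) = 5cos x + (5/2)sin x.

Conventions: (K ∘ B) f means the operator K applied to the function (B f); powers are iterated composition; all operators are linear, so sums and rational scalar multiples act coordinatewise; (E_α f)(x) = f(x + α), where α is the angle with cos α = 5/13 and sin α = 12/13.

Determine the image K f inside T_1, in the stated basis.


the image equals g(x) = -(12245/2197)cos x - (1895/4394)sin x

E_alpha f = (55/13)cos x - (95/26)sin x
E_alpha E_alpha f = -(295/169)cos x - (1795/338)sin x
E_alpha E_alpha E_alpha f = -(12245/2197)cos x - (1895/4394)sin x


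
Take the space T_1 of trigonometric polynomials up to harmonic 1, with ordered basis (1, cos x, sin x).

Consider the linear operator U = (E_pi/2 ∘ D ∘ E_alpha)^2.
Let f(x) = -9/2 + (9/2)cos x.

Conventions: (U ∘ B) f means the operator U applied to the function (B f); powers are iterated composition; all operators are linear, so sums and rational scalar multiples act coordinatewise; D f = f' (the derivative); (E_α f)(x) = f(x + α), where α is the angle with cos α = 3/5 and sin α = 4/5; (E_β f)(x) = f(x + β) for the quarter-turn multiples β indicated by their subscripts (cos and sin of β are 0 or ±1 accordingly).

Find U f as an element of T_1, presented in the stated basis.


E_alpha f = -9/2 + (27/10)cos x - (18/5)sin x
D E_alpha f = -(18/5)cos x - (27/10)sin x
E_pi/2 D E_alpha f = -(27/10)cos x + (18/5)sin x
E_alpha (E_pi/2 ∘ D ∘ E_alpha) f = (63/50)cos x + (108/25)sin x
D E_alpha (E_pi/2 ∘ D ∘ E_alpha) f = (108/25)cos x - (63/50)sin x
E_pi/2 D E_alpha (E_pi/2 ∘ D ∘ E_alpha) f = -(63/50)cos x - (108/25)sin x

the image equals g(x) = -(63/50)cos x - (108/25)sin x


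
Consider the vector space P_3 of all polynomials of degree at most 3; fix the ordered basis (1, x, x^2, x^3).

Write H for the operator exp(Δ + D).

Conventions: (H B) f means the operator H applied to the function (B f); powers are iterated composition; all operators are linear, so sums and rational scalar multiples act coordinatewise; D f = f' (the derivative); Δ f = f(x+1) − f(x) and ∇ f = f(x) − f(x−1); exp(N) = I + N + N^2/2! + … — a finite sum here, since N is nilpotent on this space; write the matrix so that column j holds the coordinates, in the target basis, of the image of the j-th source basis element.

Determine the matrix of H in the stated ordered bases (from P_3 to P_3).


the matrix is [[1, 2, 5, 15]; [0, 1, 4, 15]; [0, 0, 1, 6]; [0, 0, 0, 1]] (rows listed top to bottom)

image of 1: 1
image of x: x + 2
image of x^2: x^2 + 4x + 5
image of x^3: x^3 + 6x^2 + 15x + 15
each image's coordinates form column j of the matrix


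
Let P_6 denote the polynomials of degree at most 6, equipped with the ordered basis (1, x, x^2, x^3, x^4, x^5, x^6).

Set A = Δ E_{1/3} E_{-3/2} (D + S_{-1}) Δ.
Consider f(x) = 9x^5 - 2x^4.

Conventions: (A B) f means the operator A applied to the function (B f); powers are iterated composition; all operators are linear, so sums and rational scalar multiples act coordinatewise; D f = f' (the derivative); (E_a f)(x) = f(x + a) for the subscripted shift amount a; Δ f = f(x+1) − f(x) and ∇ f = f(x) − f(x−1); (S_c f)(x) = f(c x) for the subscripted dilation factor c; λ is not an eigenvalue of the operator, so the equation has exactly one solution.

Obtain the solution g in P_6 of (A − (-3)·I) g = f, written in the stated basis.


write g with unknown coordinates in the stated basis and equate coefficients in (A − (-3)·I) g = f
solving from the highest basis element down gives g = 3x^5 - (2/3)x^4 - 20x^3 + (22/3)x^2 - (181/9)x + 1351/54
check: A g = 60x^3 - 22x^2 + (181/3)x - 1351/18
so A g − (-3)·g = 9x^5 - 2x^4 = f ✓

the result is g(x) = 3x^5 - (2/3)x^4 - 20x^3 + (22/3)x^2 - (181/9)x + 1351/54


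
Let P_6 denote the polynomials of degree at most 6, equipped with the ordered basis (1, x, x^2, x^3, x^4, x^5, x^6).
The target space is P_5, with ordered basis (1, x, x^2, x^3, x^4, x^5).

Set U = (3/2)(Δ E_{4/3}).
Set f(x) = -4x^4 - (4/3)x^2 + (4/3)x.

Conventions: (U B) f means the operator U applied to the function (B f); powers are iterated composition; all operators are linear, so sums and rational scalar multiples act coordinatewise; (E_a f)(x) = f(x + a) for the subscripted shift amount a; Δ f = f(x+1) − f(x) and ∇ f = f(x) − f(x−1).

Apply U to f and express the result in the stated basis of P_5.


E_{4/3} f = -4x^4 - (64/3)x^3 - 44x^2 - (1084/27)x - 1072/81
Δ E_{4/3} f = -16x^3 - 88x^2 - 168x - 2956/27
((3/2)(Δ E_{4/3})) f = -24x^3 - 132x^2 - 252x - 1478/9

the result is g(x) = -24x^3 - 132x^2 - 252x - 1478/9


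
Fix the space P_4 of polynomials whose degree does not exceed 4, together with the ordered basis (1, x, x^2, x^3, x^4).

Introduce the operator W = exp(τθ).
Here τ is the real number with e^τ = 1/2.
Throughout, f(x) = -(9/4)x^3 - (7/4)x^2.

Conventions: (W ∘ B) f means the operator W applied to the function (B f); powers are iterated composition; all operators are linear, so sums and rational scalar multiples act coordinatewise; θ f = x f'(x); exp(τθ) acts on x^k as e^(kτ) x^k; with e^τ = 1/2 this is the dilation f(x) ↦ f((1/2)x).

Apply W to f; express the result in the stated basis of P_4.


exp(τθ) x^k = e^(kτ) x^k; with e^τ = 1/2 this sends x^k to (1/2)^k x^k
x^2 ↦ 1/4 x^2
x^3 ↦ 1/8 x^3
applying this coordinatewise to f: exp(τθ) f = -(9/32)x^3 - (7/16)x^2

the image equals g(x) = -(9/32)x^3 - (7/16)x^2


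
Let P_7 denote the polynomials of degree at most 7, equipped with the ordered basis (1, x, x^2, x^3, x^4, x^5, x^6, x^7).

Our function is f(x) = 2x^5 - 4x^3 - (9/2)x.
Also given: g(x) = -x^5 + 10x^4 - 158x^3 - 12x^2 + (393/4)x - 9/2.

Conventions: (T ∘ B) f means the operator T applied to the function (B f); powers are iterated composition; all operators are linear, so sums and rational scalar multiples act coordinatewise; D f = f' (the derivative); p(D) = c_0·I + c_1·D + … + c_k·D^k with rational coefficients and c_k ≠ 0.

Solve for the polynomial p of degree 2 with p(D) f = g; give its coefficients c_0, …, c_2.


D^0 f = 2x^5 - 4x^3 - (9/2)x
D^1 f = 10x^4 - 12x^2 - 9/2
D^2 f = 40x^3 - 24x
matching coefficients of g against c_0 f + c_1 Df + … from the top degree down determines the c_i
solution: c_0 = -1/2, c_1 = 1, c_2 = -4

p(D) = -(1/2)·I + D − 4·D^2, i.e. c_0 = -1/2, c_1 = 1, c_2 = -4


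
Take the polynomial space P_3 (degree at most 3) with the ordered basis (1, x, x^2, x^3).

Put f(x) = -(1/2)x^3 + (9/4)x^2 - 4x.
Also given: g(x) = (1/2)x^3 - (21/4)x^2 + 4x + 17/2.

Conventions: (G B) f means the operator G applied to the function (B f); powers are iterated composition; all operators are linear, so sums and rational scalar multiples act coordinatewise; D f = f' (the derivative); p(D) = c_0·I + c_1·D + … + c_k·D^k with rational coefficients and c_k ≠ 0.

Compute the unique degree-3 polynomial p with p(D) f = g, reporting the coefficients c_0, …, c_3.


p(D) = -I + 2·D + 3·D^2 − D^3, i.e. c_0 = -1, c_1 = 2, c_2 = 3, c_3 = -1

D^0 f = -(1/2)x^3 + (9/4)x^2 - 4x
D^1 f = -(3/2)x^2 + (9/2)x - 4
D^2 f = -3x + 9/2
D^3 f = -3
matching coefficients of g against c_0 f + c_1 Df + … from the top degree down determines the c_i
solution: c_0 = -1, c_1 = 2, c_2 = 3, c_3 = -1


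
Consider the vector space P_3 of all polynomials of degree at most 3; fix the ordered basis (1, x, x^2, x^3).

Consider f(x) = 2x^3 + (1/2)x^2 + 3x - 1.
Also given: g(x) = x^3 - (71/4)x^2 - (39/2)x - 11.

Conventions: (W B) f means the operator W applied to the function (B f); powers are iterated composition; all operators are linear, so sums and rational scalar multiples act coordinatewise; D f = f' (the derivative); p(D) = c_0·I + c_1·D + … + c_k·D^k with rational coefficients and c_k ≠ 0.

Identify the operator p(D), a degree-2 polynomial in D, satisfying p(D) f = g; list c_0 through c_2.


c_0 = 1/2, c_1 = -3, c_2 = -3/2

D^0 f = 2x^3 + (1/2)x^2 + 3x - 1
D^1 f = 6x^2 + x + 3
D^2 f = 12x + 1
matching coefficients of g against c_0 f + c_1 Df + … from the top degree down determines the c_i
solution: c_0 = 1/2, c_1 = -3, c_2 = -3/2


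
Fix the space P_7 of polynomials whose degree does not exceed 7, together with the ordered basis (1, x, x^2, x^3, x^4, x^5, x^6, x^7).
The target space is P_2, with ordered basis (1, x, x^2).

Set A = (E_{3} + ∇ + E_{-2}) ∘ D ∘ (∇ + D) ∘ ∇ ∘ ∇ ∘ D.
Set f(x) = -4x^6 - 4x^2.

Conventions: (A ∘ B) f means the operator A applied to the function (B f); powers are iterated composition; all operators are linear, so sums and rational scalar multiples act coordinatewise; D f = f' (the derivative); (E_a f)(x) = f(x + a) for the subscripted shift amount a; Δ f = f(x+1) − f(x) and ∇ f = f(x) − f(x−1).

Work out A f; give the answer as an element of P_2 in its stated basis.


g(x) = -11520x + 2880

D f = -24x^5 - 8x
∇ D f = -120x^4 + 240x^3 - 240x^2 + 120x - 32
∇ ∇ D f = -480x^3 + 1440x^2 - 1680x + 720
∇ (∇ ∘ ∇ ∘ D) f = -1440x^2 + 4320x - 3600
D (∇ ∘ ∇ ∘ D) f = -1440x^2 + 2880x - 1680
(∇ + D) (∇ ∘ ∇ ∘ D) f = -2880x^2 + 7200x - 5280
D (∇ + D) (∇ ∘ ∇ ∘ D) f = -5760x + 7200
E_{3} (D ∘ (∇ + D) ∘ ∇ ∘ ∇ ∘ D) f = -5760x - 10080
∇ (D ∘ (∇ + D) ∘ ∇ ∘ ∇ ∘ D) f = -5760
E_{-2} (D ∘ (∇ + D) ∘ ∇ ∘ ∇ ∘ D) f = -5760x + 18720
(E_{3} + ∇ + E_{-2}) (D ∘ (∇ + D) ∘ ∇ ∘ ∇ ∘ D) f = -11520x + 2880


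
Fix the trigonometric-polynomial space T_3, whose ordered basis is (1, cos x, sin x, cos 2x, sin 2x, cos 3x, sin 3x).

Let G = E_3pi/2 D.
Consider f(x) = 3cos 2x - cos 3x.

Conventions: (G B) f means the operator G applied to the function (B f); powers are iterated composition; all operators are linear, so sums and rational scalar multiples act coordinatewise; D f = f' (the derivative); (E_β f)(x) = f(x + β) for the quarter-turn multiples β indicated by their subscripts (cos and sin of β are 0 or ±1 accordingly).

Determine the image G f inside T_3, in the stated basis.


D f = -6sin 2x + 3sin 3x
E_3pi/2 D f = 6sin 2x + 3cos 3x

g(x) = 6sin 2x + 3cos 3x


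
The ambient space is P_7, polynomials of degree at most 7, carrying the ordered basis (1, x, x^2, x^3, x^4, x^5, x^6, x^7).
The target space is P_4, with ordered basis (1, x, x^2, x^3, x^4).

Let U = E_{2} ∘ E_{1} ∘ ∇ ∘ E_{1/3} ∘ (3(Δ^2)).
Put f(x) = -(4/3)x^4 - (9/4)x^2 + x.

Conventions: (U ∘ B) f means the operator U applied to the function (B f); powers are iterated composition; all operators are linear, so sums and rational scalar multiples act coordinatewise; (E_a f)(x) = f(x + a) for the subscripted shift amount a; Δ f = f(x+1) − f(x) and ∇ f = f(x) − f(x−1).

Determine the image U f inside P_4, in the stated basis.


g(x) = -96x - 368

Δ f = -(16/3)x^3 - 8x^2 - (59/6)x - 31/12
Δ Δ f = -16x^2 - 32x - 139/6
(3(Δ^2)) f = -48x^2 - 96x - 139/2
E_{1/3} (3(Δ^2)) f = -48x^2 - 128x - 641/6
∇ E_{1/3} (3(Δ^2)) f = -96x - 80
E_{1} (∇ ∘ E_{1/3} ∘ (3(Δ^2))) f = -96x - 176
E_{2} E_{1} (∇ ∘ E_{1/3} ∘ (3(Δ^2))) f = -96x - 368


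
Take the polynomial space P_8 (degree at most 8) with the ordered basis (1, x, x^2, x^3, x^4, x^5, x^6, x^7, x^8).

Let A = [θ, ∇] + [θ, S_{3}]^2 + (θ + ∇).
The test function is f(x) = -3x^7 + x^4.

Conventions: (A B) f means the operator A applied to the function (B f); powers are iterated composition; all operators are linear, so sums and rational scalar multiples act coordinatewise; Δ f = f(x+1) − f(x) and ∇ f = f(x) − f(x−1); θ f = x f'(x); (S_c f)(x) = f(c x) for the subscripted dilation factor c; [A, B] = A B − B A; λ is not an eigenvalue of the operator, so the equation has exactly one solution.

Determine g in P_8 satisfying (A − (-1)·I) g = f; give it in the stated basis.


write g with unknown coordinates in the stated basis and equate coefficients in (A − (-1)·I) g = f
solving from the highest basis element down gives g = -(3/8)x^7 + (21/16)x^5 - (101/20)x^4 + (105/16)x^3 + (167/20)x^2 - (1333/40)x + 917/40
check: A g = -(21/8)x^7 - (21/16)x^5 + (121/20)x^4 - (105/16)x^3 - (167/20)x^2 + (1333/40)x - 917/40
so A g − (-1)·g = -3x^7 + x^4 = f ✓

the result is g(x) = -(3/8)x^7 + (21/16)x^5 - (101/20)x^4 + (105/16)x^3 + (167/20)x^2 - (1333/40)x + 917/40


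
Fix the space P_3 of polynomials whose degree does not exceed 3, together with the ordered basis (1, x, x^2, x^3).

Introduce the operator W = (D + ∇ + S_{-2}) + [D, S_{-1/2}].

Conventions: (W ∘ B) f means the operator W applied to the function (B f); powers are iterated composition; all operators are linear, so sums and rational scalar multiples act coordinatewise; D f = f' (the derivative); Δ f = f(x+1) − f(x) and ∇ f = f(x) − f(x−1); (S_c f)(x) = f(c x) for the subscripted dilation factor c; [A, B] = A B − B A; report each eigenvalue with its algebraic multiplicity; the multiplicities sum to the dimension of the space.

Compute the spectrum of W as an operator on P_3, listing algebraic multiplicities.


λ = -8 (multiplicity 1), λ = -2 (multiplicity 1), λ = 1 (multiplicity 1), λ = 4 (multiplicity 1)

image of 1: 1
image of x: -2x + 1/2
image of x^2: 4x^2 + (11/2)x - 1
image of x^3: -8x^3 + (39/8)x^2 - 3x + 1
the matrix is upper triangular; its diagonal is (1, -2, 4, -8)
for a triangular matrix the eigenvalues are the diagonal entries, with algebraic multiplicity their repetition count


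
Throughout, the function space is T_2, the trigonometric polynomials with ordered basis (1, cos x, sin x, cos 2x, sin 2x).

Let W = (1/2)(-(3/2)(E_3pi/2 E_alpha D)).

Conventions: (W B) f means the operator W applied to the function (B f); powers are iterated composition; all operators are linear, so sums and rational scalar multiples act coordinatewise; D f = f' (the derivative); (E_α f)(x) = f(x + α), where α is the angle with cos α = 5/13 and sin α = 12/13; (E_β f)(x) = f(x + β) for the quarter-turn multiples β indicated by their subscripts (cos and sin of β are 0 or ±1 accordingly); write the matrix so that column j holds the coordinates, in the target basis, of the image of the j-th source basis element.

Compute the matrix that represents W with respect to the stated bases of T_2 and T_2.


image of 1: 0
image of cos x: -(15/52)cos x + (9/13)sin x
image of sin x: -(9/13)cos x - (15/52)sin x
image of cos 2x: -(180/169)cos 2x + (357/338)sin 2x
image of sin 2x: -(357/338)cos 2x - (180/169)sin 2x
each image's coordinates form column j of the matrix

the matrix is [[0, 0, 0, 0, 0]; [0, -15/52, -9/13, 0, 0]; [0, 9/13, -15/52, 0, 0]; [0, 0, 0, -180/169, -357/338]; [0, 0, 0, 357/338, -180/169]] (rows listed top to bottom)


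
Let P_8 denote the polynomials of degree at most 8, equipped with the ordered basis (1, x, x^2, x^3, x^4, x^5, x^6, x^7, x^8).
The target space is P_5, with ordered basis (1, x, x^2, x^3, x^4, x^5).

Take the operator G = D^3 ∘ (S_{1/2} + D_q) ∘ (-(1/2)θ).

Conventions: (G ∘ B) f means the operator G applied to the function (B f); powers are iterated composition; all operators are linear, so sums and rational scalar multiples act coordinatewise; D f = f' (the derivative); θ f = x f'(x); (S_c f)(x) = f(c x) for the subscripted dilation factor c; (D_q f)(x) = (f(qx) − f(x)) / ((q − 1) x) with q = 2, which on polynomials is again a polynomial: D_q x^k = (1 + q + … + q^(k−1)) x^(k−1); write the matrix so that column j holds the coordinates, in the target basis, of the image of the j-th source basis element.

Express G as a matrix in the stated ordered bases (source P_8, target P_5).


the matrix is [[0, 0, 0, -9/8, -180, 0, 0, 0, 0]; [0, 0, 0, 0, -3, -1860, 0, 0, 0]; [0, 0, 0, 0, 0, -75/16, -11340, 0, 0]; [0, 0, 0, 0, 0, 0, -45/8, -53340, 0]; [0, 0, 0, 0, 0, 0, 0, -735/128, -214200]; [0, 0, 0, 0, 0, 0, 0, 0, -21/4]] (rows listed top to bottom)

image of 1: 0
image of x: 0
image of x^2: 0
image of x^3: -9/8
image of x^4: -3x - 180
image of x^5: -(75/16)x^2 - 1860x
image of x^6: -(45/8)x^3 - 11340x^2
image of x^7: -(735/128)x^4 - 53340x^3
image of x^8: -(21/4)x^5 - 214200x^4
each image's coordinates form column j of the matrix


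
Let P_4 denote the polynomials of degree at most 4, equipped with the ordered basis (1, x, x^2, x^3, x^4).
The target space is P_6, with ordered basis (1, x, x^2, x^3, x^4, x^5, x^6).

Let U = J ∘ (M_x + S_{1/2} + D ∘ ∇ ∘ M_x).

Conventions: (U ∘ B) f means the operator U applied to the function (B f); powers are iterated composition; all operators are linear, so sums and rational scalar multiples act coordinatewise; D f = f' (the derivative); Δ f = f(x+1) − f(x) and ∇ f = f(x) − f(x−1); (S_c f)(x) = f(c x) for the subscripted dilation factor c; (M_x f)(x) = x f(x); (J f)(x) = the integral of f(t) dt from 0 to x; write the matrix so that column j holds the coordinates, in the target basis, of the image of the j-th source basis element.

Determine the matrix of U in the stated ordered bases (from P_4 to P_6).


image of 1: (1/2)x^2 + x
image of x: (1/3)x^3 + (1/4)x^2 + 2x
image of x^2: (1/4)x^4 + (1/12)x^3 + 3x^2 - 3x
image of x^3: (1/5)x^5 + (1/32)x^4 + 4x^3 - 6x^2 + 4x
image of x^4: (1/6)x^6 + (1/80)x^5 + 5x^4 - 10x^3 + 10x^2 - 5x
each image's coordinates form column j of the matrix

the matrix is [[0, 0, 0, 0, 0]; [1, 2, -3, 4, -5]; [1/2, 1/4, 3, -6, 10]; [0, 1/3, 1/12, 4, -10]; [0, 0, 1/4, 1/32, 5]; [0, 0, 0, 1/5, 1/80]; [0, 0, 0, 0, 1/6]] (rows listed top to bottom)
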